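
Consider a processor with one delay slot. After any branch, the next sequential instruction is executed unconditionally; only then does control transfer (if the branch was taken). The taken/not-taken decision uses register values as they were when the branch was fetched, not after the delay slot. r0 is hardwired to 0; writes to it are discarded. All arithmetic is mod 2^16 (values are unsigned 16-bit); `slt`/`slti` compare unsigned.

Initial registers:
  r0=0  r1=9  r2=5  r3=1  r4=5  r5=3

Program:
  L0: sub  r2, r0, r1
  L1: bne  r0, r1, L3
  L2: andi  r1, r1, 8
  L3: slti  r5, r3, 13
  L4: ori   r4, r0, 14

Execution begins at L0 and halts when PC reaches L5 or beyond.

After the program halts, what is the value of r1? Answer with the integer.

8

[0] sub  r2, r0, r1  →  {r0:0, r1:9, r2:65527, r3:1, r4:5, r5:3}
[1] bne  r0, r1, L3  →  {r0:0, r1:9, r2:65527, r3:1, r4:5, r5:3}  ⟨branch taken⟩
[2] andi  r1, r1, 8  →  {r0:0, r1:8, r2:65527, r3:1, r4:5, r5:3}
[3] slti  r5, r3, 13  →  {r0:0, r1:8, r2:65527, r3:1, r4:5, r5:1}
[4] ori   r4, r0, 14  →  {r0:0, r1:8, r2:65527, r3:1, r4:14, r5:1}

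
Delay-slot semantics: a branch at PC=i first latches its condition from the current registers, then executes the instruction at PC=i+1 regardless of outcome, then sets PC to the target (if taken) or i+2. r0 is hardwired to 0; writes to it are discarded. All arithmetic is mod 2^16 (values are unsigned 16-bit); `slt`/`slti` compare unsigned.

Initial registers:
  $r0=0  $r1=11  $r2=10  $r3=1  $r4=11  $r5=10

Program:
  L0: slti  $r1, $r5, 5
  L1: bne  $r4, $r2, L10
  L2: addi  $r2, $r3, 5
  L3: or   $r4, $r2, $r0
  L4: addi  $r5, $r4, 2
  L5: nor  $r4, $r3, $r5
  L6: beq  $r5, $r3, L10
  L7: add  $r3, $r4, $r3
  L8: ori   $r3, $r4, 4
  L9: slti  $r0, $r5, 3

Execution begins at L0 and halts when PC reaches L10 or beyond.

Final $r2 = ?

6

  step pc=0: slti  $r1, $r5, 5  regs=(0,0,10,1,11,10)
  step pc=1: bne  $r4, $r2, L10  cond=T  regs=(0,0,10,1,11,10)
  step pc=2: addi  $r2, $r3, 5  regs=(0,0,6,1,11,10)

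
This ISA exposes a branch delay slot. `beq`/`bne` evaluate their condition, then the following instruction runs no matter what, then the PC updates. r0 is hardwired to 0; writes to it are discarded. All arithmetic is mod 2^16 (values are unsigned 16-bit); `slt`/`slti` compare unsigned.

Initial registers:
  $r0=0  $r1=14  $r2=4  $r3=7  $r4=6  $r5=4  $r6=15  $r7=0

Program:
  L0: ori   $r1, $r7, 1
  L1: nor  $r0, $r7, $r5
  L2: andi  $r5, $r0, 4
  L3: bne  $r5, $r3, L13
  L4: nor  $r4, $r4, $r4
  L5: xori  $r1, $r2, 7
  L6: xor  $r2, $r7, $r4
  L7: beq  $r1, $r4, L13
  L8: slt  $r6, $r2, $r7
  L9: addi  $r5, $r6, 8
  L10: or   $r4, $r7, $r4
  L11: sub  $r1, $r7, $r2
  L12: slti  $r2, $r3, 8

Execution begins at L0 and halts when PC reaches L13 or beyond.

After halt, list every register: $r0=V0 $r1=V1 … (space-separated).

$r0=0 $r1=1 $r2=4 $r3=7 $r4=65529 $r5=0 $r6=15 $r7=0

PC=0  ori   $r1, $r7, 1      | $r0=0 $r1=1 $r2=4 $r3=7 $r4=6 $r5=4 $r6=15 $r7=0
PC=1  nor  $r0, $r7, $r5     | $r0=0 $r1=1 $r2=4 $r3=7 $r4=6 $r5=4 $r6=15 $r7=0
PC=2  andi  $r5, $r0, 4      | $r0=0 $r1=1 $r2=4 $r3=7 $r4=6 $r5=0 $r6=15 $r7=0
PC=3  bne  $r5, $r3, L13     | $r0=0 $r1=1 $r2=4 $r3=7 $r4=6 $r5=0 $r6=15 $r7=0  [TAKEN]
PC=4  nor  $r4, $r4, $r4     | $r0=0 $r1=1 $r2=4 $r3=7 $r4=65529 $r5=0 $r6=15 $r7=0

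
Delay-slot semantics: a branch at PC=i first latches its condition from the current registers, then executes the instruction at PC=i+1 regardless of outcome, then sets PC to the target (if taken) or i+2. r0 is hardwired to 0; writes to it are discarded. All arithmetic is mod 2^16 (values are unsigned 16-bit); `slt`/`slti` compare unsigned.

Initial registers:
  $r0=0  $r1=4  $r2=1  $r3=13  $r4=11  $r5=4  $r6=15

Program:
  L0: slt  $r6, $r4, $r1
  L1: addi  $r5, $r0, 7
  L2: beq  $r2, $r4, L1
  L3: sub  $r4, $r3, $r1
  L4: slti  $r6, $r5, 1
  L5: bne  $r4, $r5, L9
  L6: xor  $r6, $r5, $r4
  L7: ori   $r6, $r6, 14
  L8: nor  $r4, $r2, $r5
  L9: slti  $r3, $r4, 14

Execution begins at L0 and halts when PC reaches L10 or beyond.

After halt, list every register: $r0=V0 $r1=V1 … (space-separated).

$r0=0 $r1=4 $r2=1 $r3=1 $r4=9 $r5=7 $r6=14

[0] slt  $r6, $r4, $r1  →  {$r0:0, $r1:4, $r2:1, $r3:13, $r4:11, $r5:4, $r6:0}
[1] addi  $r5, $r0, 7  →  {$r0:0, $r1:4, $r2:1, $r3:13, $r4:11, $r5:7, $r6:0}
[2] beq  $r2, $r4, L1  →  {$r0:0, $r1:4, $r2:1, $r3:13, $r4:11, $r5:7, $r6:0}  ⟨branch fallthrough⟩
[3] sub  $r4, $r3, $r1  →  {$r0:0, $r1:4, $r2:1, $r3:13, $r4:9, $r5:7, $r6:0}
[4] slti  $r6, $r5, 1  →  {$r0:0, $r1:4, $r2:1, $r3:13, $r4:9, $r5:7, $r6:0}
[5] bne  $r4, $r5, L9  →  {$r0:0, $r1:4, $r2:1, $r3:13, $r4:9, $r5:7, $r6:0}  ⟨branch taken⟩
[6] xor  $r6, $r5, $r4  →  {$r0:0, $r1:4, $r2:1, $r3:13, $r4:9, $r5:7, $r6:14}
[9] slti  $r3, $r4, 14  →  {$r0:0, $r1:4, $r2:1, $r3:1, $r4:9, $r5:7, $r6:14}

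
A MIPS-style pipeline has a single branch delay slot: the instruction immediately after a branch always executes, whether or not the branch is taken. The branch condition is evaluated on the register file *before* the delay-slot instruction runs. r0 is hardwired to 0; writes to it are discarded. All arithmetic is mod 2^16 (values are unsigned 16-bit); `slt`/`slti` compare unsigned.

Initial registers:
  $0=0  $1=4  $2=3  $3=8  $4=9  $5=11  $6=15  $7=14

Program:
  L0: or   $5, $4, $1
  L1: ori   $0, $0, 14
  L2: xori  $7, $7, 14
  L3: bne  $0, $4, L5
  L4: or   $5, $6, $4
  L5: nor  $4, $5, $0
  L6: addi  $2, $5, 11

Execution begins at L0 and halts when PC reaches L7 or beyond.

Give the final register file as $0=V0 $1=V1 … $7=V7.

PC=0  or   $5, $4, $1        | $0=0 $1=4 $2=3 $3=8 $4=9 $5=13 $6=15 $7=14
PC=1  ori   $0, $0, 14       | $0=0 $1=4 $2=3 $3=8 $4=9 $5=13 $6=15 $7=14
PC=2  xori  $7, $7, 14       | $0=0 $1=4 $2=3 $3=8 $4=9 $5=13 $6=15 $7=0
PC=3  bne  $0, $4, L5        | $0=0 $1=4 $2=3 $3=8 $4=9 $5=13 $6=15 $7=0  [TAKEN]
PC=4  or   $5, $6, $4        | $0=0 $1=4 $2=3 $3=8 $4=9 $5=15 $6=15 $7=0
PC=5  nor  $4, $5, $0        | $0=0 $1=4 $2=3 $3=8 $4=65520 $5=15 $6=15 $7=0
PC=6  addi  $2, $5, 11       | $0=0 $1=4 $2=26 $3=8 $4=65520 $5=15 $6=15 $7=0

$0=0 $1=4 $2=26 $3=8 $4=65520 $5=15 $6=15 $7=0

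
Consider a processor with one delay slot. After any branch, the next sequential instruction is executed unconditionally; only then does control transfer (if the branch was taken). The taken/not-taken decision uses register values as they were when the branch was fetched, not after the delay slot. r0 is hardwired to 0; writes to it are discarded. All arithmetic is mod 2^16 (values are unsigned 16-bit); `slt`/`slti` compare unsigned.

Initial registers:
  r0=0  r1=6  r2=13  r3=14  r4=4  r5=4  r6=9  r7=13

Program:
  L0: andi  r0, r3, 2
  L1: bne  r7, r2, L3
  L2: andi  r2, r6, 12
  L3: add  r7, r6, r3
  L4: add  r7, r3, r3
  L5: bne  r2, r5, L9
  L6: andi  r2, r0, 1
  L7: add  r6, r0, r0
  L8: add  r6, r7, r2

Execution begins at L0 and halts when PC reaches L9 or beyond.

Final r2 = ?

0

#0 andi  r0, r3, 2 ; 0/6/13/14/4/4/9/13
#1 bne  r7, r2, L3 ; 0/6/13/14/4/4/9/13 ; →fallthru
#2 andi  r2, r6, 12 ; 0/6/8/14/4/4/9/13
#3 add  r7, r6, r3 ; 0/6/8/14/4/4/9/23
#4 add  r7, r3, r3 ; 0/6/8/14/4/4/9/28
#5 bne  r2, r5, L9 ; 0/6/8/14/4/4/9/28 ; →target
#6 andi  r2, r0, 1 ; 0/6/0/14/4/4/9/28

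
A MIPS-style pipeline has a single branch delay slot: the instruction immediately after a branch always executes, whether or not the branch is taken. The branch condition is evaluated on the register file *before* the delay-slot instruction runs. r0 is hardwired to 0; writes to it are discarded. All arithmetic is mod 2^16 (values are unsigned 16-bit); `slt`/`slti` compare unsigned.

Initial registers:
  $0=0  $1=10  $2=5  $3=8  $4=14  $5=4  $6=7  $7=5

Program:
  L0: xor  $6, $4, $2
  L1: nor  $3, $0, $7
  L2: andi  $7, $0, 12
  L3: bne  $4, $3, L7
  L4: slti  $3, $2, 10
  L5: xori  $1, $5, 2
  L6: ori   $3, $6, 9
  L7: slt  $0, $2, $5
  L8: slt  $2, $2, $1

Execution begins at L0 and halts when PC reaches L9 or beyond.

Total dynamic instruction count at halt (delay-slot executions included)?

7

[0] xor  $6, $4, $2  →  {$0:0, $1:10, $2:5, $3:8, $4:14, $5:4, $6:11, $7:5}
[1] nor  $3, $0, $7  →  {$0:0, $1:10, $2:5, $3:65530, $4:14, $5:4, $6:11, $7:5}
[2] andi  $7, $0, 12  →  {$0:0, $1:10, $2:5, $3:65530, $4:14, $5:4, $6:11, $7:0}
[3] bne  $4, $3, L7  →  {$0:0, $1:10, $2:5, $3:65530, $4:14, $5:4, $6:11, $7:0}  ⟨branch taken⟩
[4] slti  $3, $2, 10  →  {$0:0, $1:10, $2:5, $3:1, $4:14, $5:4, $6:11, $7:0}
[7] slt  $0, $2, $5  →  {$0:0, $1:10, $2:5, $3:1, $4:14, $5:4, $6:11, $7:0}
[8] slt  $2, $2, $1  →  {$0:0, $1:10, $2:1, $3:1, $4:14, $5:4, $6:11, $7:0}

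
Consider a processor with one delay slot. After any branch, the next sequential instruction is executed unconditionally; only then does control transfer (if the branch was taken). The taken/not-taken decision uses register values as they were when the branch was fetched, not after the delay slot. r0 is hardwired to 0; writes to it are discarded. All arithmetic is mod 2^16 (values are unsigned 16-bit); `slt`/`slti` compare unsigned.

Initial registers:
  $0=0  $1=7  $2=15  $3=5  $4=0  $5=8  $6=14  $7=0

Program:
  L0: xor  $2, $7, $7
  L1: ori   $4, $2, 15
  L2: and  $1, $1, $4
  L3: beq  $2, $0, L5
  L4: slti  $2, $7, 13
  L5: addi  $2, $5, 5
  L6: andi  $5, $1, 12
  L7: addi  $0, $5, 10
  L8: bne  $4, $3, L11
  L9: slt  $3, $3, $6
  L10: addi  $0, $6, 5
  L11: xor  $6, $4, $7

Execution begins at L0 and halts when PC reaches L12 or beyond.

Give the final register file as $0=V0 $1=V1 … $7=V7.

#0 xor  $2, $7, $7 ; 0/7/0/5/0/8/14/0
#1 ori   $4, $2, 15 ; 0/7/0/5/15/8/14/0
#2 and  $1, $1, $4 ; 0/7/0/5/15/8/14/0
#3 beq  $2, $0, L5 ; 0/7/0/5/15/8/14/0 ; →target
#4 slti  $2, $7, 13 ; 0/7/1/5/15/8/14/0
#5 addi  $2, $5, 5 ; 0/7/13/5/15/8/14/0
#6 andi  $5, $1, 12 ; 0/7/13/5/15/4/14/0
#7 addi  $0, $5, 10 ; 0/7/13/5/15/4/14/0
#8 bne  $4, $3, L11 ; 0/7/13/5/15/4/14/0 ; →target
#9 slt  $3, $3, $6 ; 0/7/13/1/15/4/14/0
#11 xor  $6, $4, $7 ; 0/7/13/1/15/4/15/0

$0=0 $1=7 $2=13 $3=1 $4=15 $5=4 $6=15 $7=0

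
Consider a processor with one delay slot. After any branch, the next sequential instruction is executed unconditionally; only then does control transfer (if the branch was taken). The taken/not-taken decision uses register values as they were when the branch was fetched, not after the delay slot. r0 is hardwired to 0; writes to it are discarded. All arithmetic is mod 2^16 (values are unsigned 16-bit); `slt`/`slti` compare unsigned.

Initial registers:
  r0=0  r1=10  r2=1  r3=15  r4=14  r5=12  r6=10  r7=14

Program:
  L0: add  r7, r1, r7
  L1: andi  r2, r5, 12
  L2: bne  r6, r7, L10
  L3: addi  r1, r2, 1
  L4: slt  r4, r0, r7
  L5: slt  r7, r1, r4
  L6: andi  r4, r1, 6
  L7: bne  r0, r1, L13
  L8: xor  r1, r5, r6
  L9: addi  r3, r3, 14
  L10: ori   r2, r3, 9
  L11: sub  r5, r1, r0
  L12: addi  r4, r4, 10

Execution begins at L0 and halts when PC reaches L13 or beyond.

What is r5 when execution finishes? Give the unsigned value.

13

#0 add  r7, r1, r7 ; 0/10/1/15/14/12/10/24
#1 andi  r2, r5, 12 ; 0/10/12/15/14/12/10/24
#2 bne  r6, r7, L10 ; 0/10/12/15/14/12/10/24 ; →target
#3 addi  r1, r2, 1 ; 0/13/12/15/14/12/10/24
#10 ori   r2, r3, 9 ; 0/13/15/15/14/12/10/24
#11 sub  r5, r1, r0 ; 0/13/15/15/14/13/10/24
#12 addi  r4, r4, 10 ; 0/13/15/15/24/13/10/24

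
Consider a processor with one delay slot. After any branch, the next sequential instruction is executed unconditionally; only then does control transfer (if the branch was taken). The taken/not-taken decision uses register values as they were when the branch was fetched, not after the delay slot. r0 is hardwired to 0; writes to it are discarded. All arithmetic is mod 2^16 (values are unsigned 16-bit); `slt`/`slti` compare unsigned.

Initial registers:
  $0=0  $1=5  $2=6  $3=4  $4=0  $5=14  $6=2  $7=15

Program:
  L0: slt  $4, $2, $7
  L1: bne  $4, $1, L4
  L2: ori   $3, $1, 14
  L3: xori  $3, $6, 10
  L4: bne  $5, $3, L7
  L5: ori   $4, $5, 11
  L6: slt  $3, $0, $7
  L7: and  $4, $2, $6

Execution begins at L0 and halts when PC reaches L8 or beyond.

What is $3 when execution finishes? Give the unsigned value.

15

#0 slt  $4, $2, $7 ; 0/5/6/4/1/14/2/15
#1 bne  $4, $1, L4 ; 0/5/6/4/1/14/2/15 ; →target
#2 ori   $3, $1, 14 ; 0/5/6/15/1/14/2/15
#4 bne  $5, $3, L7 ; 0/5/6/15/1/14/2/15 ; →target
#5 ori   $4, $5, 11 ; 0/5/6/15/15/14/2/15
#7 and  $4, $2, $6 ; 0/5/6/15/2/14/2/15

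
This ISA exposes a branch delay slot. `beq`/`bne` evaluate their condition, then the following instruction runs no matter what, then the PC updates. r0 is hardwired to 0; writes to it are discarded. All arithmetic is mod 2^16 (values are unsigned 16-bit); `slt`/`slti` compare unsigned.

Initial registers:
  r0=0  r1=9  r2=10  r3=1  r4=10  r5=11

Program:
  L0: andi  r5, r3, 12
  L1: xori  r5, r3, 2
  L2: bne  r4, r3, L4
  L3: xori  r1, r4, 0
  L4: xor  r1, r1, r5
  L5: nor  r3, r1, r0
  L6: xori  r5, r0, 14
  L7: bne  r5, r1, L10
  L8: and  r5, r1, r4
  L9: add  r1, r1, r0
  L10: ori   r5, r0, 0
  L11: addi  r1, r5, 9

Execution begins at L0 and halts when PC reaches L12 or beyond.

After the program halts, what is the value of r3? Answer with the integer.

PC=0  andi  r5, r3, 12       | r0=0 r1=9 r2=10 r3=1 r4=10 r5=0
PC=1  xori  r5, r3, 2        | r0=0 r1=9 r2=10 r3=1 r4=10 r5=3
PC=2  bne  r4, r3, L4        | r0=0 r1=9 r2=10 r3=1 r4=10 r5=3  [TAKEN]
PC=3  xori  r1, r4, 0        | r0=0 r1=10 r2=10 r3=1 r4=10 r5=3
PC=4  xor  r1, r1, r5        | r0=0 r1=9 r2=10 r3=1 r4=10 r5=3
PC=5  nor  r3, r1, r0        | r0=0 r1=9 r2=10 r3=65526 r4=10 r5=3
PC=6  xori  r5, r0, 14       | r0=0 r1=9 r2=10 r3=65526 r4=10 r5=14
PC=7  bne  r5, r1, L10       | r0=0 r1=9 r2=10 r3=65526 r4=10 r5=14  [TAKEN]
PC=8  and  r5, r1, r4        | r0=0 r1=9 r2=10 r3=65526 r4=10 r5=8
PC=10 ori   r5, r0, 0        | r0=0 r1=9 r2=10 r3=65526 r4=10 r5=0
PC=11 addi  r1, r5, 9        | r0=0 r1=9 r2=10 r3=65526 r4=10 r5=0

65526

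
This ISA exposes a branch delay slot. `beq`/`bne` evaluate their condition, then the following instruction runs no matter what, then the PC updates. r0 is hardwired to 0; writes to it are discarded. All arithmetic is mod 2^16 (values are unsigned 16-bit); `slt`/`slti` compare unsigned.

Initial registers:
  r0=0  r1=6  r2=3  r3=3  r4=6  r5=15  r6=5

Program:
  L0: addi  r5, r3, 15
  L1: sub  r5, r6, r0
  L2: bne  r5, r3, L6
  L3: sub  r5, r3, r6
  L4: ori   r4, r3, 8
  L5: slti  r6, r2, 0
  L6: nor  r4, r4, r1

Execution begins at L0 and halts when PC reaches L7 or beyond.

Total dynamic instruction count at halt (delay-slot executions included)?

5

[0] addi  r5, r3, 15  →  {r0:0, r1:6, r2:3, r3:3, r4:6, r5:18, r6:5}
[1] sub  r5, r6, r0  →  {r0:0, r1:6, r2:3, r3:3, r4:6, r5:5, r6:5}
[2] bne  r5, r3, L6  →  {r0:0, r1:6, r2:3, r3:3, r4:6, r5:5, r6:5}  ⟨branch taken⟩
[3] sub  r5, r3, r6  →  {r0:0, r1:6, r2:3, r3:3, r4:6, r5:65534, r6:5}
[6] nor  r4, r4, r1  →  {r0:0, r1:6, r2:3, r3:3, r4:65529, r5:65534, r6:5}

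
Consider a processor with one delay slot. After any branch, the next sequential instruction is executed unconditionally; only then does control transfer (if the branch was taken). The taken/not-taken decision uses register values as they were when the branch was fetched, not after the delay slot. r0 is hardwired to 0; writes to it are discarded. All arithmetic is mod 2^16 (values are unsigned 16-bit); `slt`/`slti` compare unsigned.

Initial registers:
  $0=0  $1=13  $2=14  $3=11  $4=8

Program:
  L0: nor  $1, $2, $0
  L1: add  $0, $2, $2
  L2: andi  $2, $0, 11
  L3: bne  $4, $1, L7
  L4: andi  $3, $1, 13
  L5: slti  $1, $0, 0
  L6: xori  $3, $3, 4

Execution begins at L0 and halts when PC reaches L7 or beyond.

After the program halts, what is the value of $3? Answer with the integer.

1

  step pc=0: nor  $1, $2, $0  regs=(0,65521,14,11,8)
  step pc=1: add  $0, $2, $2  regs=(0,65521,14,11,8)
  step pc=2: andi  $2, $0, 11  regs=(0,65521,0,11,8)
  step pc=3: bne  $4, $1, L7  cond=T  regs=(0,65521,0,11,8)
  step pc=4: andi  $3, $1, 13  regs=(0,65521,0,1,8)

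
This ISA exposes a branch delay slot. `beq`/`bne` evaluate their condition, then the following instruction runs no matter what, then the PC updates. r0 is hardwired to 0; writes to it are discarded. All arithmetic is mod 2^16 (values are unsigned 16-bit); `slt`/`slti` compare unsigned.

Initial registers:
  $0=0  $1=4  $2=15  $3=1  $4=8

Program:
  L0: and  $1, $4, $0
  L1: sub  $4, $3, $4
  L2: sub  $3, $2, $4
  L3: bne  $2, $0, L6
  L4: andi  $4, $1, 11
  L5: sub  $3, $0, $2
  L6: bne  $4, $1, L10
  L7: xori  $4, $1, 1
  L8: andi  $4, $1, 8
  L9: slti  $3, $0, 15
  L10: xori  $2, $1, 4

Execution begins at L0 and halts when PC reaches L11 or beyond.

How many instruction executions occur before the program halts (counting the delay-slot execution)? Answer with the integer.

#0 and  $1, $4, $0 ; 0/0/15/1/8
#1 sub  $4, $3, $4 ; 0/0/15/1/65529
#2 sub  $3, $2, $4 ; 0/0/15/22/65529
#3 bne  $2, $0, L6 ; 0/0/15/22/65529 ; →target
#4 andi  $4, $1, 11 ; 0/0/15/22/0
#6 bne  $4, $1, L10 ; 0/0/15/22/0 ; →fallthru
#7 xori  $4, $1, 1 ; 0/0/15/22/1
#8 andi  $4, $1, 8 ; 0/0/15/22/0
#9 slti  $3, $0, 15 ; 0/0/15/1/0
#10 xori  $2, $1, 4 ; 0/0/4/1/0

10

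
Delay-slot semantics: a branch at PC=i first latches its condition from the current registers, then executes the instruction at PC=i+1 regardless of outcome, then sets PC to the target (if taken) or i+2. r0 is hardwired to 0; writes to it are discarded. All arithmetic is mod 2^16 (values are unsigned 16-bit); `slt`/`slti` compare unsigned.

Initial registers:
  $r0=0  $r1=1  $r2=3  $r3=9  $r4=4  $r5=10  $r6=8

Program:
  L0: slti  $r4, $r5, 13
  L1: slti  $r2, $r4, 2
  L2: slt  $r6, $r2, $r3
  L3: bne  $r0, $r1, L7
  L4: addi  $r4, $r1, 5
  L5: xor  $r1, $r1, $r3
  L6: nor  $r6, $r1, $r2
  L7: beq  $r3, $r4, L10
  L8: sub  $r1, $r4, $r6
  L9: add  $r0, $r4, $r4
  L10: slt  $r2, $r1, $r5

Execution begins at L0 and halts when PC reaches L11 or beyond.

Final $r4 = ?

  step pc=0: slti  $r4, $r5, 13  regs=(0,1,3,9,1,10,8)
  step pc=1: slti  $r2, $r4, 2  regs=(0,1,1,9,1,10,8)
  step pc=2: slt  $r6, $r2, $r3  regs=(0,1,1,9,1,10,1)
  step pc=3: bne  $r0, $r1, L7  cond=T  regs=(0,1,1,9,1,10,1)
  step pc=4: addi  $r4, $r1, 5  regs=(0,1,1,9,6,10,1)
  step pc=7: beq  $r3, $r4, L10  cond=F  regs=(0,1,1,9,6,10,1)
  step pc=8: sub  $r1, $r4, $r6  regs=(0,5,1,9,6,10,1)
  step pc=9: add  $r0, $r4, $r4  regs=(0,5,1,9,6,10,1)
  step pc=10: slt  $r2, $r1, $r5  regs=(0,5,1,9,6,10,1)

6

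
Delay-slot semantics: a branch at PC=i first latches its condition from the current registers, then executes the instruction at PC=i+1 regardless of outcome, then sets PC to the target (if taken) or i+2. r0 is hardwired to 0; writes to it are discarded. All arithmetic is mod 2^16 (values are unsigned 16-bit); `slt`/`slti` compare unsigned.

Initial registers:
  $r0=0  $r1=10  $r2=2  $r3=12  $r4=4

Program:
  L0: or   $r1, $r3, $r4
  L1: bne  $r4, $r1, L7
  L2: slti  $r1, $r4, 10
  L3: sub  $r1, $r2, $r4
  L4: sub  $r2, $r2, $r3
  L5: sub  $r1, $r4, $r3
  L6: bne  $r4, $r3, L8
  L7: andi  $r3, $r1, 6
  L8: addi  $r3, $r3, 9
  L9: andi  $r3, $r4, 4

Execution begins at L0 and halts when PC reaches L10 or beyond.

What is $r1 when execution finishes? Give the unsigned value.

1

[0] or   $r1, $r3, $r4  →  {$r0:0, $r1:12, $r2:2, $r3:12, $r4:4}
[1] bne  $r4, $r1, L7  →  {$r0:0, $r1:12, $r2:2, $r3:12, $r4:4}  ⟨branch taken⟩
[2] slti  $r1, $r4, 10  →  {$r0:0, $r1:1, $r2:2, $r3:12, $r4:4}
[7] andi  $r3, $r1, 6  →  {$r0:0, $r1:1, $r2:2, $r3:0, $r4:4}
[8] addi  $r3, $r3, 9  →  {$r0:0, $r1:1, $r2:2, $r3:9, $r4:4}
[9] andi  $r3, $r4, 4  →  {$r0:0, $r1:1, $r2:2, $r3:4, $r4:4}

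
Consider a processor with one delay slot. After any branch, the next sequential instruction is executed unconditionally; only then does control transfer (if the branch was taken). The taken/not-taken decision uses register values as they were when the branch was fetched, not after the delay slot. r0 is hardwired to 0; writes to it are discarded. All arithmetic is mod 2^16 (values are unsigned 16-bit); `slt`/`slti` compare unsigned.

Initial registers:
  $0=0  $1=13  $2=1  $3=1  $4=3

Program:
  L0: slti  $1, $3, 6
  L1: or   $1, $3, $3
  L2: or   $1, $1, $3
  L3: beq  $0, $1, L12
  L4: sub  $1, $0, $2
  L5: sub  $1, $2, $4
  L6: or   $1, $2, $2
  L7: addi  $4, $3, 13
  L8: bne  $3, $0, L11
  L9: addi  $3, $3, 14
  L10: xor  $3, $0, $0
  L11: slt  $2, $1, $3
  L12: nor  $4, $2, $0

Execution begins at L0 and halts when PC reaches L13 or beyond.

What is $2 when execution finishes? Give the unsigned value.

1

PC=0  slti  $1, $3, 6        | $0=0 $1=1 $2=1 $3=1 $4=3
PC=1  or   $1, $3, $3        | $0=0 $1=1 $2=1 $3=1 $4=3
PC=2  or   $1, $1, $3        | $0=0 $1=1 $2=1 $3=1 $4=3
PC=3  beq  $0, $1, L12       | $0=0 $1=1 $2=1 $3=1 $4=3  [not taken]
PC=4  sub  $1, $0, $2        | $0=0 $1=65535 $2=1 $3=1 $4=3
PC=5  sub  $1, $2, $4        | $0=0 $1=65534 $2=1 $3=1 $4=3
PC=6  or   $1, $2, $2        | $0=0 $1=1 $2=1 $3=1 $4=3
PC=7  addi  $4, $3, 13       | $0=0 $1=1 $2=1 $3=1 $4=14
PC=8  bne  $3, $0, L11       | $0=0 $1=1 $2=1 $3=1 $4=14  [TAKEN]
PC=9  addi  $3, $3, 14       | $0=0 $1=1 $2=1 $3=15 $4=14
PC=11 slt  $2, $1, $3        | $0=0 $1=1 $2=1 $3=15 $4=14
PC=12 nor  $4, $2, $0        | $0=0 $1=1 $2=1 $3=15 $4=65534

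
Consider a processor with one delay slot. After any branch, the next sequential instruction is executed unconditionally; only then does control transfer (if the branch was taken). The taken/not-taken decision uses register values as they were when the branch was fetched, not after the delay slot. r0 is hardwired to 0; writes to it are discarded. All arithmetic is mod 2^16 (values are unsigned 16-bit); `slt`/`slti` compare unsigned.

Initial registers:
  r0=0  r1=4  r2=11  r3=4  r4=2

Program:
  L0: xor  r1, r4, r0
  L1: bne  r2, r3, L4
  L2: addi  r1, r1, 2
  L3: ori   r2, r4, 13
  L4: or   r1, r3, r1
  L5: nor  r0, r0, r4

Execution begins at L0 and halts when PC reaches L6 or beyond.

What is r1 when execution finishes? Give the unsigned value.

4

[0] xor  r1, r4, r0  →  {r0:0, r1:2, r2:11, r3:4, r4:2}
[1] bne  r2, r3, L4  →  {r0:0, r1:2, r2:11, r3:4, r4:2}  ⟨branch taken⟩
[2] addi  r1, r1, 2  →  {r0:0, r1:4, r2:11, r3:4, r4:2}
[4] or   r1, r3, r1  →  {r0:0, r1:4, r2:11, r3:4, r4:2}
[5] nor  r0, r0, r4  →  {r0:0, r1:4, r2:11, r3:4, r4:2}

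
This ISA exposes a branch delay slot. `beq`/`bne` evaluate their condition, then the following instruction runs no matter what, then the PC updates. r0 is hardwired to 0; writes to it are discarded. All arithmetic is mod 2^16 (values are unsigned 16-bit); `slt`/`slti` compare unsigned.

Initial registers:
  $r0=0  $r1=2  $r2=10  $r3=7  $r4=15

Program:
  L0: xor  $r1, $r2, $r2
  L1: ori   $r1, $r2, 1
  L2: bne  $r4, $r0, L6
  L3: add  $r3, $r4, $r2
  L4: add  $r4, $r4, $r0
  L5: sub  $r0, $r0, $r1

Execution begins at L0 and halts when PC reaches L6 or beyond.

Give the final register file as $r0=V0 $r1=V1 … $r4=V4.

[0] xor  $r1, $r2, $r2  →  {$r0:0, $r1:0, $r2:10, $r3:7, $r4:15}
[1] ori   $r1, $r2, 1  →  {$r0:0, $r1:11, $r2:10, $r3:7, $r4:15}
[2] bne  $r4, $r0, L6  →  {$r0:0, $r1:11, $r2:10, $r3:7, $r4:15}  ⟨branch taken⟩
[3] add  $r3, $r4, $r2  →  {$r0:0, $r1:11, $r2:10, $r3:25, $r4:15}

$r0=0 $r1=11 $r2=10 $r3=25 $r4=15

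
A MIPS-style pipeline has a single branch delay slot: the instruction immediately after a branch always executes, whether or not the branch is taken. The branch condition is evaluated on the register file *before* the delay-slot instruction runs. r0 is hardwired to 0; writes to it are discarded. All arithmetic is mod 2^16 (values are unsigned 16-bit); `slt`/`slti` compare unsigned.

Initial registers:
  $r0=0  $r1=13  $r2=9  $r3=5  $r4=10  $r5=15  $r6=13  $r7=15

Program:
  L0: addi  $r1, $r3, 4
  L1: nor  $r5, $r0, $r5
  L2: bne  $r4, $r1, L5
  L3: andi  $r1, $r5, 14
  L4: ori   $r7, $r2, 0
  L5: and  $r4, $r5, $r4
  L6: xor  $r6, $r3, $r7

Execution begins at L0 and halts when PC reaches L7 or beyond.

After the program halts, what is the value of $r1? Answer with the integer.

0

PC=0  addi  $r1, $r3, 4      | $r0=0 $r1=9 $r2=9 $r3=5 $r4=10 $r5=15 $r6=13 $r7=15
PC=1  nor  $r5, $r0, $r5     | $r0=0 $r1=9 $r2=9 $r3=5 $r4=10 $r5=65520 $r6=13 $r7=15
PC=2  bne  $r4, $r1, L5      | $r0=0 $r1=9 $r2=9 $r3=5 $r4=10 $r5=65520 $r6=13 $r7=15  [TAKEN]
PC=3  andi  $r1, $r5, 14     | $r0=0 $r1=0 $r2=9 $r3=5 $r4=10 $r5=65520 $r6=13 $r7=15
PC=5  and  $r4, $r5, $r4     | $r0=0 $r1=0 $r2=9 $r3=5 $r4=0 $r5=65520 $r6=13 $r7=15
PC=6  xor  $r6, $r3, $r7     | $r0=0 $r1=0 $r2=9 $r3=5 $r4=0 $r5=65520 $r6=10 $r7=15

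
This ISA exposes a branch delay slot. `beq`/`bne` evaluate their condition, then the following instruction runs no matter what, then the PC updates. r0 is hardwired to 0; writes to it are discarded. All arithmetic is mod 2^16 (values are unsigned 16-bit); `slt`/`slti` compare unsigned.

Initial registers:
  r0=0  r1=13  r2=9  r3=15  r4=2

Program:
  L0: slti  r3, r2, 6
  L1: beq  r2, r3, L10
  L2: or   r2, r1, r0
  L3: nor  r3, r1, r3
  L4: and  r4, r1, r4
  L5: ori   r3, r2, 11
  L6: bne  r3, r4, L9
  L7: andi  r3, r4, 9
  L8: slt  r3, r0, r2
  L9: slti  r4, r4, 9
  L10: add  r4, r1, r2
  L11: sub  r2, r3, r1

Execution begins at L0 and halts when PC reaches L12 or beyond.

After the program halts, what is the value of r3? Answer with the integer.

0

[0] slti  r3, r2, 6  →  {r0:0, r1:13, r2:9, r3:0, r4:2}
[1] beq  r2, r3, L10  →  {r0:0, r1:13, r2:9, r3:0, r4:2}  ⟨branch fallthrough⟩
[2] or   r2, r1, r0  →  {r0:0, r1:13, r2:13, r3:0, r4:2}
[3] nor  r3, r1, r3  →  {r0:0, r1:13, r2:13, r3:65522, r4:2}
[4] and  r4, r1, r4  →  {r0:0, r1:13, r2:13, r3:65522, r4:0}
[5] ori   r3, r2, 11  →  {r0:0, r1:13, r2:13, r3:15, r4:0}
[6] bne  r3, r4, L9  →  {r0:0, r1:13, r2:13, r3:15, r4:0}  ⟨branch taken⟩
[7] andi  r3, r4, 9  →  {r0:0, r1:13, r2:13, r3:0, r4:0}
[9] slti  r4, r4, 9  →  {r0:0, r1:13, r2:13, r3:0, r4:1}
[10] add  r4, r1, r2  →  {r0:0, r1:13, r2:13, r3:0, r4:26}
[11] sub  r2, r3, r1  →  {r0:0, r1:13, r2:65523, r3:0, r4:26}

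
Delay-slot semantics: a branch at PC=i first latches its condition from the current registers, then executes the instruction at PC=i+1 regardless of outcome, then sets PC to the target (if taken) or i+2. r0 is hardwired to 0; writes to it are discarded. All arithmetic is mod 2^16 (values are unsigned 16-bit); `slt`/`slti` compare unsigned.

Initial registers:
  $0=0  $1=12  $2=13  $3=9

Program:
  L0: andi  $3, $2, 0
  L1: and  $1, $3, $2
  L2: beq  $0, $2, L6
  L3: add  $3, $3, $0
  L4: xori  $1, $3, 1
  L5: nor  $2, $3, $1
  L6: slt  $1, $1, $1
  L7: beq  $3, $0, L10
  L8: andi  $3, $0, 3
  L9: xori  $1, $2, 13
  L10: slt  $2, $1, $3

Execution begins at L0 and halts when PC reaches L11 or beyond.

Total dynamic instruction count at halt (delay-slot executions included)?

[0] andi  $3, $2, 0  →  {$0:0, $1:12, $2:13, $3:0}
[1] and  $1, $3, $2  →  {$0:0, $1:0, $2:13, $3:0}
[2] beq  $0, $2, L6  →  {$0:0, $1:0, $2:13, $3:0}  ⟨branch fallthrough⟩
[3] add  $3, $3, $0  →  {$0:0, $1:0, $2:13, $3:0}
[4] xori  $1, $3, 1  →  {$0:0, $1:1, $2:13, $3:0}
[5] nor  $2, $3, $1  →  {$0:0, $1:1, $2:65534, $3:0}
[6] slt  $1, $1, $1  →  {$0:0, $1:0, $2:65534, $3:0}
[7] beq  $3, $0, L10  →  {$0:0, $1:0, $2:65534, $3:0}  ⟨branch taken⟩
[8] andi  $3, $0, 3  →  {$0:0, $1:0, $2:65534, $3:0}
[10] slt  $2, $1, $3  →  {$0:0, $1:0, $2:0, $3:0}

10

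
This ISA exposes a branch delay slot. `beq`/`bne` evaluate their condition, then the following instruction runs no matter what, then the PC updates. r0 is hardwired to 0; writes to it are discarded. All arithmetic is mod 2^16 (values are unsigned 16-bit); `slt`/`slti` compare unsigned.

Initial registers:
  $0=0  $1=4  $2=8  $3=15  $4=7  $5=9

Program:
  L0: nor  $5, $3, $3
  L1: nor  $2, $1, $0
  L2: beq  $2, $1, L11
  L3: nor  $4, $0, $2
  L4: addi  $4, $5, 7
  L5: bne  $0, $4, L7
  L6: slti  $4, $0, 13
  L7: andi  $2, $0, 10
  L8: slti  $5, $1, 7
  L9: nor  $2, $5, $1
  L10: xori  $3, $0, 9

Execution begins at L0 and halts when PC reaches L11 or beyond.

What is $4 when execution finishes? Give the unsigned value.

1

[0] nor  $5, $3, $3  →  {$0:0, $1:4, $2:8, $3:15, $4:7, $5:65520}
[1] nor  $2, $1, $0  →  {$0:0, $1:4, $2:65531, $3:15, $4:7, $5:65520}
[2] beq  $2, $1, L11  →  {$0:0, $1:4, $2:65531, $3:15, $4:7, $5:65520}  ⟨branch fallthrough⟩
[3] nor  $4, $0, $2  →  {$0:0, $1:4, $2:65531, $3:15, $4:4, $5:65520}
[4] addi  $4, $5, 7  →  {$0:0, $1:4, $2:65531, $3:15, $4:65527, $5:65520}
[5] bne  $0, $4, L7  →  {$0:0, $1:4, $2:65531, $3:15, $4:65527, $5:65520}  ⟨branch taken⟩
[6] slti  $4, $0, 13  →  {$0:0, $1:4, $2:65531, $3:15, $4:1, $5:65520}
[7] andi  $2, $0, 10  →  {$0:0, $1:4, $2:0, $3:15, $4:1, $5:65520}
[8] slti  $5, $1, 7  →  {$0:0, $1:4, $2:0, $3:15, $4:1, $5:1}
[9] nor  $2, $5, $1  →  {$0:0, $1:4, $2:65530, $3:15, $4:1, $5:1}
[10] xori  $3, $0, 9  →  {$0:0, $1:4, $2:65530, $3:9, $4:1, $5:1}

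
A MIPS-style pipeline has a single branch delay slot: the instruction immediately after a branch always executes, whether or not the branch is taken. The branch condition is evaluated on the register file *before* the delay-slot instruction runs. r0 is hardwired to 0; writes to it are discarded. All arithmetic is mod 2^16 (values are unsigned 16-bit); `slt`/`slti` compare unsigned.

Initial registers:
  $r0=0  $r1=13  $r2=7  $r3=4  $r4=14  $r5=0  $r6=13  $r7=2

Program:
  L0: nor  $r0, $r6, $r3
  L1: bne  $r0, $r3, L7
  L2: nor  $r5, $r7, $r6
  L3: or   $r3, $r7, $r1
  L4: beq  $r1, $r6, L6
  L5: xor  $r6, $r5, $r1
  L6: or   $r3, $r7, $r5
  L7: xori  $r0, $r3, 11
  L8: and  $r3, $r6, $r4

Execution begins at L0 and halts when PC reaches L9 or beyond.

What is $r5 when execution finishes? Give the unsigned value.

  step pc=0: nor  $r0, $r6, $r3  regs=(0,13,7,4,14,0,13,2)
  step pc=1: bne  $r0, $r3, L7  cond=T  regs=(0,13,7,4,14,0,13,2)
  step pc=2: nor  $r5, $r7, $r6  regs=(0,13,7,4,14,65520,13,2)
  step pc=7: xori  $r0, $r3, 11  regs=(0,13,7,4,14,65520,13,2)
  step pc=8: and  $r3, $r6, $r4  regs=(0,13,7,12,14,65520,13,2)

65520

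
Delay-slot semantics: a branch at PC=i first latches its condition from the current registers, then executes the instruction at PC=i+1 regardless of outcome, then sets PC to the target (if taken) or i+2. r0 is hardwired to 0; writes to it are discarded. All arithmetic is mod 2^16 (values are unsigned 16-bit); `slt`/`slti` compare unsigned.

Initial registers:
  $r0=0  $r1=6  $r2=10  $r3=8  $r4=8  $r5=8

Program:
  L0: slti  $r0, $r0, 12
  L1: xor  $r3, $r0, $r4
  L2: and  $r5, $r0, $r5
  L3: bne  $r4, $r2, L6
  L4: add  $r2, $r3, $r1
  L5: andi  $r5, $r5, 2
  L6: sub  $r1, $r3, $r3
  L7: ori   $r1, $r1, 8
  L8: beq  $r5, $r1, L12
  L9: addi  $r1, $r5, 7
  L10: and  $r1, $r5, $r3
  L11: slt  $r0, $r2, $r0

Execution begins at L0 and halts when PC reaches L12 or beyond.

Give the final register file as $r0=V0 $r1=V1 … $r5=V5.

$r0=0 $r1=0 $r2=14 $r3=8 $r4=8 $r5=0

  step pc=0: slti  $r0, $r0, 12  regs=(0,6,10,8,8,8)
  step pc=1: xor  $r3, $r0, $r4  regs=(0,6,10,8,8,8)
  step pc=2: and  $r5, $r0, $r5  regs=(0,6,10,8,8,0)
  step pc=3: bne  $r4, $r2, L6  cond=T  regs=(0,6,10,8,8,0)
  step pc=4: add  $r2, $r3, $r1  regs=(0,6,14,8,8,0)
  step pc=6: sub  $r1, $r3, $r3  regs=(0,0,14,8,8,0)
  step pc=7: ori   $r1, $r1, 8  regs=(0,8,14,8,8,0)
  step pc=8: beq  $r5, $r1, L12  cond=F  regs=(0,8,14,8,8,0)
  step pc=9: addi  $r1, $r5, 7  regs=(0,7,14,8,8,0)
  step pc=10: and  $r1, $r5, $r3  regs=(0,0,14,8,8,0)
  step pc=11: slt  $r0, $r2, $r0  regs=(0,0,14,8,8,0)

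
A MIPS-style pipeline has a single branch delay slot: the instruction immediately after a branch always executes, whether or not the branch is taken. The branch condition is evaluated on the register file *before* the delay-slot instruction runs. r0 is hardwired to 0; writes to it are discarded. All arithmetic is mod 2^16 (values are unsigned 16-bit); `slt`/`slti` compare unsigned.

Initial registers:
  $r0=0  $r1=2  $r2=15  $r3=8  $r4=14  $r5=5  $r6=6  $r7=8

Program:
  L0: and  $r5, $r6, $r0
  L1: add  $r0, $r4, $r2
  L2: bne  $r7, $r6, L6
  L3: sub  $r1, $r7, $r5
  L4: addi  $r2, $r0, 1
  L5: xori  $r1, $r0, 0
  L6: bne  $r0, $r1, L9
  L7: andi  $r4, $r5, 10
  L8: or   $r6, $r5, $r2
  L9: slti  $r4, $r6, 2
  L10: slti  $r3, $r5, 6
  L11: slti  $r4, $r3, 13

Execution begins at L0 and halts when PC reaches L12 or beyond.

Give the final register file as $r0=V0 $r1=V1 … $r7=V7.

$r0=0 $r1=8 $r2=15 $r3=1 $r4=1 $r5=0 $r6=6 $r7=8

PC=0  and  $r5, $r6, $r0     | $r0=0 $r1=2 $r2=15 $r3=8 $r4=14 $r5=0 $r6=6 $r7=8
PC=1  add  $r0, $r4, $r2     | $r0=0 $r1=2 $r2=15 $r3=8 $r4=14 $r5=0 $r6=6 $r7=8
PC=2  bne  $r7, $r6, L6      | $r0=0 $r1=2 $r2=15 $r3=8 $r4=14 $r5=0 $r6=6 $r7=8  [TAKEN]
PC=3  sub  $r1, $r7, $r5     | $r0=0 $r1=8 $r2=15 $r3=8 $r4=14 $r5=0 $r6=6 $r7=8
PC=6  bne  $r0, $r1, L9      | $r0=0 $r1=8 $r2=15 $r3=8 $r4=14 $r5=0 $r6=6 $r7=8  [TAKEN]
PC=7  andi  $r4, $r5, 10     | $r0=0 $r1=8 $r2=15 $r3=8 $r4=0 $r5=0 $r6=6 $r7=8
PC=9  slti  $r4, $r6, 2      | $r0=0 $r1=8 $r2=15 $r3=8 $r4=0 $r5=0 $r6=6 $r7=8
PC=10 slti  $r3, $r5, 6      | $r0=0 $r1=8 $r2=15 $r3=1 $r4=0 $r5=0 $r6=6 $r7=8
PC=11 slti  $r4, $r3, 13     | $r0=0 $r1=8 $r2=15 $r3=1 $r4=1 $r5=0 $r6=6 $r7=8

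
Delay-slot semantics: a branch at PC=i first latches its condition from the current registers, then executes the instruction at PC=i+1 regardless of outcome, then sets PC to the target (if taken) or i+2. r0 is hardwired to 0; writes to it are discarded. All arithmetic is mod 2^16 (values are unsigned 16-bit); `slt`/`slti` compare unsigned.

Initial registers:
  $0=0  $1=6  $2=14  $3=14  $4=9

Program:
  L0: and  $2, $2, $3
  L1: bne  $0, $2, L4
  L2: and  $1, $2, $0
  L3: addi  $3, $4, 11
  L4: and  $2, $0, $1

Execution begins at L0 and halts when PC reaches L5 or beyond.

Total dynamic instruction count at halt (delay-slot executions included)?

4

#0 and  $2, $2, $3 ; 0/6/14/14/9
#1 bne  $0, $2, L4 ; 0/6/14/14/9 ; →target
#2 and  $1, $2, $0 ; 0/0/14/14/9
#4 and  $2, $0, $1 ; 0/0/0/14/9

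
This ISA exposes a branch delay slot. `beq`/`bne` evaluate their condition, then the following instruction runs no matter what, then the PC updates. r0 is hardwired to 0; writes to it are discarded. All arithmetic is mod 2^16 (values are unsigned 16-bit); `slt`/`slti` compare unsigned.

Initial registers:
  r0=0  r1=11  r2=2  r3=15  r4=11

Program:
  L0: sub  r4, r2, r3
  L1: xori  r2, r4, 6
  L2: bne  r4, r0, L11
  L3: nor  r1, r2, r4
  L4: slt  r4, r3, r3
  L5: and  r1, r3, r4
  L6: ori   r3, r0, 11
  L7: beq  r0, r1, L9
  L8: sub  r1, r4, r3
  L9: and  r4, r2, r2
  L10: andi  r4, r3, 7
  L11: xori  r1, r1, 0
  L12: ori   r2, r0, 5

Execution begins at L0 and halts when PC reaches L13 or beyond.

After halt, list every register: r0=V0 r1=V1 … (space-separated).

r0=0 r1=8 r2=5 r3=15 r4=65523

[0] sub  r4, r2, r3  →  {r0:0, r1:11, r2:2, r3:15, r4:65523}
[1] xori  r2, r4, 6  →  {r0:0, r1:11, r2:65525, r3:15, r4:65523}
[2] bne  r4, r0, L11  →  {r0:0, r1:11, r2:65525, r3:15, r4:65523}  ⟨branch taken⟩
[3] nor  r1, r2, r4  →  {r0:0, r1:8, r2:65525, r3:15, r4:65523}
[11] xori  r1, r1, 0  →  {r0:0, r1:8, r2:65525, r3:15, r4:65523}
[12] ori   r2, r0, 5  →  {r0:0, r1:8, r2:5, r3:15, r4:65523}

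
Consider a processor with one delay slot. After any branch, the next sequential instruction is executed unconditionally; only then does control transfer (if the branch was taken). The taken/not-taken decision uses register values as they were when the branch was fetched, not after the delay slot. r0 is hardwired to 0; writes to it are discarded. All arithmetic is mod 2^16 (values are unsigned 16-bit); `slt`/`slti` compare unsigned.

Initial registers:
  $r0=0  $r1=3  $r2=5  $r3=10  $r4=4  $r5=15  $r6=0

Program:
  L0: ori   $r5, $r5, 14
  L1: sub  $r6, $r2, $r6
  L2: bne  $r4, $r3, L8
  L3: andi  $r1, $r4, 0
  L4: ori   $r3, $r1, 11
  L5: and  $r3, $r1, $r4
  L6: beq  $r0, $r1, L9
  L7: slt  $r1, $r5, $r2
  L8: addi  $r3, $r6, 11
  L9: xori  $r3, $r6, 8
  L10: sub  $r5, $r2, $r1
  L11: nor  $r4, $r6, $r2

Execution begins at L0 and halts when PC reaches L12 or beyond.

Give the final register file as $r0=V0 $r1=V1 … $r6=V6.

$r0=0 $r1=0 $r2=5 $r3=13 $r4=65530 $r5=5 $r6=5

#0 ori   $r5, $r5, 14 ; 0/3/5/10/4/15/0
#1 sub  $r6, $r2, $r6 ; 0/3/5/10/4/15/5
#2 bne  $r4, $r3, L8 ; 0/3/5/10/4/15/5 ; →target
#3 andi  $r1, $r4, 0 ; 0/0/5/10/4/15/5
#8 addi  $r3, $r6, 11 ; 0/0/5/16/4/15/5
#9 xori  $r3, $r6, 8 ; 0/0/5/13/4/15/5
#10 sub  $r5, $r2, $r1 ; 0/0/5/13/4/5/5
#11 nor  $r4, $r6, $r2 ; 0/0/5/13/65530/5/5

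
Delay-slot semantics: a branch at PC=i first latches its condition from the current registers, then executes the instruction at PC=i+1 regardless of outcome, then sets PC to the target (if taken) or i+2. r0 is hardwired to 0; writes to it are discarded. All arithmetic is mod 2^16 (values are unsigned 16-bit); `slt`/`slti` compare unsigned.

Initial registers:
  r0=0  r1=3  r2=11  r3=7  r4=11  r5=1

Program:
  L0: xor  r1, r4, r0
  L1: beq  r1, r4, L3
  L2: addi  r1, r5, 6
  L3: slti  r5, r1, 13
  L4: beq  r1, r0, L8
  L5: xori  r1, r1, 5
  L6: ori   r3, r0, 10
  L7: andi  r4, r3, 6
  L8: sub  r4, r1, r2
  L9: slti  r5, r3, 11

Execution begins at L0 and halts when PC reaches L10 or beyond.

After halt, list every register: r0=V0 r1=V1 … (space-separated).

r0=0 r1=2 r2=11 r3=10 r4=65527 r5=1

  step pc=0: xor  r1, r4, r0  regs=(0,11,11,7,11,1)
  step pc=1: beq  r1, r4, L3  cond=T  regs=(0,11,11,7,11,1)
  step pc=2: addi  r1, r5, 6  regs=(0,7,11,7,11,1)
  step pc=3: slti  r5, r1, 13  regs=(0,7,11,7,11,1)
  step pc=4: beq  r1, r0, L8  cond=F  regs=(0,7,11,7,11,1)
  step pc=5: xori  r1, r1, 5  regs=(0,2,11,7,11,1)
  step pc=6: ori   r3, r0, 10  regs=(0,2,11,10,11,1)
  step pc=7: andi  r4, r3, 6  regs=(0,2,11,10,2,1)
  step pc=8: sub  r4, r1, r2  regs=(0,2,11,10,65527,1)
  step pc=9: slti  r5, r3, 11  regs=(0,2,11,10,65527,1)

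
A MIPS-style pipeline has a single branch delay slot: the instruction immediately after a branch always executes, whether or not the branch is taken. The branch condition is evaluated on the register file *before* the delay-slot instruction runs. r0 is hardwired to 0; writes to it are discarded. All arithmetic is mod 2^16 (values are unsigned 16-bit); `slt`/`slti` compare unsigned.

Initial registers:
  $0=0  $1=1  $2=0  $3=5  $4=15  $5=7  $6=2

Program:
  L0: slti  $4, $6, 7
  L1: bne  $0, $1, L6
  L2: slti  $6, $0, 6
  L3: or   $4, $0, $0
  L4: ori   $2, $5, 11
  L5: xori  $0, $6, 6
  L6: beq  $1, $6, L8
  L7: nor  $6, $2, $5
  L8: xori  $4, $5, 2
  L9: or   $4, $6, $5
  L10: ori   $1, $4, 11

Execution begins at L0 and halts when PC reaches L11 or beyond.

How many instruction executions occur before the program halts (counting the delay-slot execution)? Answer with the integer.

8

PC=0  slti  $4, $6, 7        | $0=0 $1=1 $2=0 $3=5 $4=1 $5=7 $6=2
PC=1  bne  $0, $1, L6        | $0=0 $1=1 $2=0 $3=5 $4=1 $5=7 $6=2  [TAKEN]
PC=2  slti  $6, $0, 6        | $0=0 $1=1 $2=0 $3=5 $4=1 $5=7 $6=1
PC=6  beq  $1, $6, L8        | $0=0 $1=1 $2=0 $3=5 $4=1 $5=7 $6=1  [TAKEN]
PC=7  nor  $6, $2, $5        | $0=0 $1=1 $2=0 $3=5 $4=1 $5=7 $6=65528
PC=8  xori  $4, $5, 2        | $0=0 $1=1 $2=0 $3=5 $4=5 $5=7 $6=65528
PC=9  or   $4, $6, $5        | $0=0 $1=1 $2=0 $3=5 $4=65535 $5=7 $6=65528
PC=10 ori   $1, $4, 11       | $0=0 $1=65535 $2=0 $3=5 $4=65535 $5=7 $6=65528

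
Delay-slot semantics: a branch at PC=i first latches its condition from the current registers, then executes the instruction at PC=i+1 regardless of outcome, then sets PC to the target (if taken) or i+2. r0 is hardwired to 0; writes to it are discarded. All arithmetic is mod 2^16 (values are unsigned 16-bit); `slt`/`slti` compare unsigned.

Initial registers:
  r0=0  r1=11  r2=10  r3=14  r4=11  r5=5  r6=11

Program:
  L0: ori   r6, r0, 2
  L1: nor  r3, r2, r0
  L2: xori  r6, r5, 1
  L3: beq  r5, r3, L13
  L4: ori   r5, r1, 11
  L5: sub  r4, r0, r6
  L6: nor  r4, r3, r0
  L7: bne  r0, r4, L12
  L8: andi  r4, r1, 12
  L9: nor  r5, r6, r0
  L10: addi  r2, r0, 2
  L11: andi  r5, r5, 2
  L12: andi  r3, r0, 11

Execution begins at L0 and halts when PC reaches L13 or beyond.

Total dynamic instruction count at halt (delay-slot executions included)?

[0] ori   r6, r0, 2  →  {r0:0, r1:11, r2:10, r3:14, r4:11, r5:5, r6:2}
[1] nor  r3, r2, r0  →  {r0:0, r1:11, r2:10, r3:65525, r4:11, r5:5, r6:2}
[2] xori  r6, r5, 1  →  {r0:0, r1:11, r2:10, r3:65525, r4:11, r5:5, r6:4}
[3] beq  r5, r3, L13  →  {r0:0, r1:11, r2:10, r3:65525, r4:11, r5:5, r6:4}  ⟨branch fallthrough⟩
[4] ori   r5, r1, 11  →  {r0:0, r1:11, r2:10, r3:65525, r4:11, r5:11, r6:4}
[5] sub  r4, r0, r6  →  {r0:0, r1:11, r2:10, r3:65525, r4:65532, r5:11, r6:4}
[6] nor  r4, r3, r0  →  {r0:0, r1:11, r2:10, r3:65525, r4:10, r5:11, r6:4}
[7] bne  r0, r4, L12  →  {r0:0, r1:11, r2:10, r3:65525, r4:10, r5:11, r6:4}  ⟨branch taken⟩
[8] andi  r4, r1, 12  →  {r0:0, r1:11, r2:10, r3:65525, r4:8, r5:11, r6:4}
[12] andi  r3, r0, 11  →  {r0:0, r1:11, r2:10, r3:0, r4:8, r5:11, r6:4}

10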